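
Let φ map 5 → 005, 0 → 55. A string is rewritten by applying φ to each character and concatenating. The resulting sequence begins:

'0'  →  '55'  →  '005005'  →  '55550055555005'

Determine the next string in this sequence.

φ(55550055555005) expands symbol-by-symbol to 005 005 005 005 55 55 005 005 005 005 005 55 55 005; joining the 14 pieces gives the next term.

00500500500555550050050050050055555005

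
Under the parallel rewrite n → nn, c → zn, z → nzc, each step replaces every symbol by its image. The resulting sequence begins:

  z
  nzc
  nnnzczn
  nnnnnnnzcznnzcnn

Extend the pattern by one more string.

Replace each of the 16 characters of nnnnnnnzcznnzcnn in place — nn nn nn nn nn nn nn nzc zn nzc nn nn nzc zn nn nn — and concatenate.

nnnnnnnnnnnnnnnzcznnzcnnnnnzcznnnnn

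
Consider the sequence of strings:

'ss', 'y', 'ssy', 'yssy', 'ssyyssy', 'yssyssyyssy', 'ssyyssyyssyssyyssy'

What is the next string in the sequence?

This is a Fibonacci-style word recurrence s(k) = s(k−2)·s(k−1): e.g. ss·y = ssy.
The next term joins yssyssyyssy and ssyyssyyssyssyyssy.

yssyssyyssyssyyssyyssyssyyssy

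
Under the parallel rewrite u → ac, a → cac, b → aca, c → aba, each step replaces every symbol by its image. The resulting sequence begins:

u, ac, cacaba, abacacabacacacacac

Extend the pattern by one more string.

Applying the rule to each of the 18 symbols of abacacabacacacacac gives the pieces cac aca cac aba cac aba cac aca cac aba cac aba cac aba cac aba cac aba, which concatenate to the answer.

cacacacacabacacabacacacacacabacacabacacabacacabacacaba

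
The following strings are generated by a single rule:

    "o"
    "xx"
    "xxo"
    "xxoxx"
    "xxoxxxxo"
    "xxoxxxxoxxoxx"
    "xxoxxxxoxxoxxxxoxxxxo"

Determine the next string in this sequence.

From term 3 onward, concatenate the last term with the second-to-last: xx·o = xxo, xxo·xx = xxoxx, …
The next term joins xxoxxxxoxxoxxxxoxxxxo and xxoxxxxoxxoxx.

xxoxxxxoxxoxxxxoxxxxoxxoxxxxoxxoxx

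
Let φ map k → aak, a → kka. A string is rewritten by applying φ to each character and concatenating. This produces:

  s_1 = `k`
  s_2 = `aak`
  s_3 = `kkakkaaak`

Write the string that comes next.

aakaakkkaaakaakkkakkakkaaak

Apply φ to kkakkaaak symbol by symbol: k→aak, k→aak, a→kka, k→aak, k→aak, a→kka, a→kka, a→kka, k→aak; joined: aak aak kka aak aak kka kka kka aak.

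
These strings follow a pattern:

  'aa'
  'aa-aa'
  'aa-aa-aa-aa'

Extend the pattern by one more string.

s(k+1) = s(k)·-·s(k) — each term doubles the last with '-' between the halves.
Doubling aa-aa-aa-aa with '-' between the halves:

aa-aa-aa-aa-aa-aa-aa-aa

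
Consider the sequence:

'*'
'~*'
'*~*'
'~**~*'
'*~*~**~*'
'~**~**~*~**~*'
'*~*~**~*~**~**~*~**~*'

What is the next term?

~**~**~*~**~**~*~**~*~**~**~*~**~*

From term 3 onward, concatenate the second-to-last term with the last: *·~* = *~*, ~*·*~* = ~**~*, …
The next term joins ~**~**~*~**~* and *~*~**~*~**~**~*~**~*.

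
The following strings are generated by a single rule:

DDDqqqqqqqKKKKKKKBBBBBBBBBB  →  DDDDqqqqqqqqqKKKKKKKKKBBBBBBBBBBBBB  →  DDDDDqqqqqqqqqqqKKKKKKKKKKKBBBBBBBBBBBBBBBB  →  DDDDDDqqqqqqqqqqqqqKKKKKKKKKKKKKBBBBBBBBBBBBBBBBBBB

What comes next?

DDDDDDDqqqqqqqqqqqqqqqKKKKKKKKKKKKKKKBBBBBBBBBBBBBBBBBBBBBB

The n-th term is n D's then 2n+1 q's then 2n+1 K's then 3n+1 B's, where the shown terms are n = 3, 4, 5, 6.
Setting n = 7 gives 7, 15, 15, 22 characters in each block.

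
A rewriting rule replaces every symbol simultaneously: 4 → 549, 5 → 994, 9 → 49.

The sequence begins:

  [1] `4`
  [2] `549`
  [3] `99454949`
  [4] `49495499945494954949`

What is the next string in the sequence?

Applying the rule to each of the 20 symbols of 49495499945494954949 gives the pieces 549 49 549 49 994 549 49 49 49 549 994 549 49 549 49 994 549 49 549 49, which concatenate to the answer.

549495494999454949494954999454949549499945494954949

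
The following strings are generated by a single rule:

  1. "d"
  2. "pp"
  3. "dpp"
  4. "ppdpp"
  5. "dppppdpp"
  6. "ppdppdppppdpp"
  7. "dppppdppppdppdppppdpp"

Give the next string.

ppdppdppppdppdppppdppppdppdppppdpp

This is a Fibonacci-style word recurrence s(k) = s(k−2)·s(k−1): e.g. d·pp = dpp.
The next term joins ppdppdppppdpp and dppppdppppdppdppppdpp.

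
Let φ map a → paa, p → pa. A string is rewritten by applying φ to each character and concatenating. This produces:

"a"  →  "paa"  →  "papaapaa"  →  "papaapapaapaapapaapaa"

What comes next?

papaapapaapaapapaapapaapaapapaapaapapaapapaapaapapaapaa

Replace each of the 21 characters of papaapapaapaapapaapaa in place — pa paa pa paa paa pa paa pa paa paa pa paa paa pa paa pa paa paa pa paa paa — and concatenate.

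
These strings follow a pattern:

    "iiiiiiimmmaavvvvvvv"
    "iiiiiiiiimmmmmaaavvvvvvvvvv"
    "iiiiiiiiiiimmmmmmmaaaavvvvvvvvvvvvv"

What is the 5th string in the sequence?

iiiiiiiiiiiiiiimmmmmmmmmmmaaaaaavvvvvvvvvvvvvvvvvvv

Reading off run lengths: i runs 7, 9, 11; m runs 3, 5, 7; a runs 2, 3, 4; v runs 7, 10, 13 — each is linear in n, where the shown terms are n = 2, 3, 4.
At n = 6 the blocks have lengths 15, 11, 6, 19.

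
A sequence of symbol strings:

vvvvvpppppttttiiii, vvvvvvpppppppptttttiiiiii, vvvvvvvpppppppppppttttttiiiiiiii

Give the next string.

Term n consists of n+3 v's, followed by 3n-1 p's, followed by n+2 t's, followed by 2n i's, where the shown terms are n = 2, 3, 4.
Setting n = 5 gives 8, 14, 7, 10 characters in each block.

vvvvvvvvpppppppppppppptttttttiiiiiiiiii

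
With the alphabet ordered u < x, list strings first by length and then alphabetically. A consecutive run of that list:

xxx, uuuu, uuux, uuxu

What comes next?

uuxx

Treat uuxu as a base-2 numeral over the given alphabet and add one, carrying through any trailing x's.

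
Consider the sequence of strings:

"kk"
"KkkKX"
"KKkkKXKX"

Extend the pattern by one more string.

Every step adds K to the front and KX to the end of the previous string.
Applying this once more to KKkkKXKX:

KKKkkKXKXKX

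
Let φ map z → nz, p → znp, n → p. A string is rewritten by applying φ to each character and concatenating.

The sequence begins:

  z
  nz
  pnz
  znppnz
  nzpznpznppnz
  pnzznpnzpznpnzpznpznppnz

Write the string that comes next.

znppnznzpznppnzznpnzpznppnzznpnzpznpnzpznpznppnz

Applying the rule to each of the 24 symbols of pnzznpnzpznpnzpznpznppnz gives the pieces znp p nz nz p znp p nz znp nz p znp p nz znp nz p znp nz p znp znp p nz, which concatenate to the answer.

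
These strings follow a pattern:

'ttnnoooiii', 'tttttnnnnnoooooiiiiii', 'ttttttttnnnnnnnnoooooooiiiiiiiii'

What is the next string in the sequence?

tttttttttttnnnnnnnnnnnoooooooooiiiiiiiiiiii

Each string has the form t^{3n-1} n^{3n-1} o^{2n+1} i^{3n} (n = 1, 2, …).
Setting n = 4 gives 11, 11, 9, 12 characters in each block.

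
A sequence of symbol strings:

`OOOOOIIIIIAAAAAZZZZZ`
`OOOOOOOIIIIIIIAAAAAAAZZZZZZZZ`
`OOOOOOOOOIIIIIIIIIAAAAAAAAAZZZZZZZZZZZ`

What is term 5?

Each string has the form O^{2n+1} I^{2n+1} A^{2n+1} Z^{3n-1}, where the shown terms are n = 2, 3, 4.
At n = 6 the blocks have lengths 13, 13, 13, 17.

OOOOOOOOOOOOOIIIIIIIIIIIIIAAAAAAAAAAAAAZZZZZZZZZZZZZZZZZ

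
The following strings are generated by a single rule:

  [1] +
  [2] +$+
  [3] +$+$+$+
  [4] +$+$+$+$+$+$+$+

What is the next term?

+$+$+$+$+$+$+$+$+$+$+$+$+$+$+$+

Every step duplicates the string with '$' between the halves.
One more doubling of +$+$+$+$+$+$+$+ gives the answer.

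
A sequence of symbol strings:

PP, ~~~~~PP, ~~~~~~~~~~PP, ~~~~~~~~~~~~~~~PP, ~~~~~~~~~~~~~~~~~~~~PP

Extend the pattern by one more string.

Each term is the previous one with ~~~~~ prepended.
One more step from ~~~~~~~~~~~~~~~~~~~~PP gives the answer.

~~~~~~~~~~~~~~~~~~~~~~~~~PP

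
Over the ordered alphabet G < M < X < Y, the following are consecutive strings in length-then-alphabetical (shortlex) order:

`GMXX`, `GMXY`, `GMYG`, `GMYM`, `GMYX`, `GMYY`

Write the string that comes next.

Treat GMYY as a base-4 numeral over the given alphabet and add one, carrying through any trailing Y's.

GXGG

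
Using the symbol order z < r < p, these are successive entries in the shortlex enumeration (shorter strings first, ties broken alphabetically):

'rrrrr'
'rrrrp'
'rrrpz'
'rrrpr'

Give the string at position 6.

Continuing the enumeration 2 steps past rrrpr: rrrpr → rrrpp → (answer).

rrpzz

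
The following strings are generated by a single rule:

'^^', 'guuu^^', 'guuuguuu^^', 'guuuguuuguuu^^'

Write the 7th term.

guuuguuuguuuguuuguuuguuu^^

Every step adds guuu at the front: s(k+1) = guuu·s(k).
From guuuguuuguuu^^, 3 further steps: guuuguuuguuu^^ → guuuguuuguuuguuu^^ → guuuguuuguuuguuuguuu^^ → (answer).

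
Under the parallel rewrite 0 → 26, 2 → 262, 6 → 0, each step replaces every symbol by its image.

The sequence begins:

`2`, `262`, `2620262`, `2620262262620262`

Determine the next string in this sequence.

Applying the rule to each of the 16 symbols of 2620262262620262 gives the pieces 262 0 262 26 262 0 262 262 0 262 0 262 26 262 0 262, which concatenate to the answer.

262026226262026226202620262262620262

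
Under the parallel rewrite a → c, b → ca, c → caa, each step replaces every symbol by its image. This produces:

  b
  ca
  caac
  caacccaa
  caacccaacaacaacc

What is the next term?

caacccaacaacaacccaacccaacccaacaa

Replace each of the 16 characters of caacccaacaacaacc in place — caa c c caa caa caa c c caa c c caa c c caa caa — and concatenate.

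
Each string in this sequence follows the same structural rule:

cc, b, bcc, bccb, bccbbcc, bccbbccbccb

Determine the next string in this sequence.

Each term (from the third on) is the previous term followed by the one before it: term 3 = b·cc = bcc.
Continuing: bccbbccbccb · bccbbcc gives term 7.

bccbbccbccbbccbbcc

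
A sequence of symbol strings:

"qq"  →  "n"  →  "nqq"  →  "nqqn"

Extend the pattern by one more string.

Each term (from the third on) is the previous term followed by the one before it: term 3 = n·qq = nqq.
So term 5 is nqqn·nqq.

nqqnnqq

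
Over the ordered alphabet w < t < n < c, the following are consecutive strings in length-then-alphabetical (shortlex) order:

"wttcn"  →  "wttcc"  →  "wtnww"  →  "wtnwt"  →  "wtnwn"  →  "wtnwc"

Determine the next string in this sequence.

The successor of wtnwc increments the rightmost position that isn't already c and resets every position after it to w.

wtntw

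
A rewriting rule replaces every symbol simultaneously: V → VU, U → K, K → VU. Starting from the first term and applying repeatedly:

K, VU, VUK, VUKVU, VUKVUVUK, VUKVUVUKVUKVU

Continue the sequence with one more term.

VUKVUVUKVUKVUVUKVUVUK

Applying the rule to each of the 13 symbols of VUKVUVUKVUKVU gives the pieces VU K VU VU K VU K VU VU K VU VU K, which concatenate to the answer.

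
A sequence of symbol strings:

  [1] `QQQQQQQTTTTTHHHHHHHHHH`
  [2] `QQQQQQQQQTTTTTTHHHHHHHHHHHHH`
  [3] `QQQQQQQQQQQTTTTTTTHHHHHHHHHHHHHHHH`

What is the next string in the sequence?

Term n consists of 2n+1 Q's, followed by n+2 T's, followed by 3n+1 H's, where the shown terms are n = 3, 4, 5.
For the next term, n = 6, so the run lengths are 13, 8, 19.

QQQQQQQQQQQQQTTTTTTTTHHHHHHHHHHHHHHHHHHH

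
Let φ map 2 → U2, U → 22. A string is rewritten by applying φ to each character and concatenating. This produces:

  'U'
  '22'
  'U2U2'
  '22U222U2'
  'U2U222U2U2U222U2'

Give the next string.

Replace each of the 16 characters of U2U222U2U2U222U2 in place — 22 U2 22 U2 U2 U2 22 U2 22 U2 22 U2 U2 U2 22 U2 — and concatenate.

22U222U2U2U222U222U222U2U2U222U2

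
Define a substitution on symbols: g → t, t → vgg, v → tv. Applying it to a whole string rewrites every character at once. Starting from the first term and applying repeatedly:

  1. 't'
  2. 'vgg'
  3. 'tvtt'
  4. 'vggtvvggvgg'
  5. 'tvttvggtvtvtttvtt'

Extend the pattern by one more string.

vggtvvggvggtvttvggtvvggtvvggvggvggtvvggvgg

Applying the rule to each of the 17 symbols of tvttvggtvtvtttvtt gives the pieces vgg tv vgg vgg tv t t vgg tv vgg tv vgg vgg vgg tv vgg vgg, which concatenate to the answer.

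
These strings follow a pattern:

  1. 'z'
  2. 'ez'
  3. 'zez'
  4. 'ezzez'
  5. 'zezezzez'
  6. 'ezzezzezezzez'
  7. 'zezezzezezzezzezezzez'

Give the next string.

ezzezzezezzezzezezzezezzezzezezzez

This is a Fibonacci-style word recurrence s(k) = s(k−2)·s(k−1): e.g. z·ez = zez.
So term 8 is ezzezzezezzez·zezezzezezzezzezezzez.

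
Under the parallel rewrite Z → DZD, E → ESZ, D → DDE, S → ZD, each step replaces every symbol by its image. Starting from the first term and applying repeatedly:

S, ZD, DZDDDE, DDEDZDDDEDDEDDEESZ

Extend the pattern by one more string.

Rewriting the 18 symbols of DDEDZDDDEDDEDDEESZ one by one yields DDE DDE ESZ DDE DZD DDE DDE DDE ESZ DDE DDE ESZ DDE DDE ESZ ESZ ZD DZD; concatenated:

DDEDDEESZDDEDZDDDEDDEDDEESZDDEDDEESZDDEDDEESZESZZDDZD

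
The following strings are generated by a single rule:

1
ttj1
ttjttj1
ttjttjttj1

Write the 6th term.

ttjttjttjttjttj1

Every step adds ttj at the front: s(k+1) = ttj·s(k).
From ttjttjttj1, 2 further steps: ttjttjttj1 → ttjttjttjttj1 → (answer).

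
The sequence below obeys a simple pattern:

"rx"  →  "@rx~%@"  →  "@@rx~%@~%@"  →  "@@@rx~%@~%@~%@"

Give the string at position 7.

Each term wraps the previous one in @ on the left and ~%@ on the right.
From @@@rx~%@~%@~%@, 3 further steps: @@@rx~%@~%@~%@ → @@@@rx~%@~%@~%@~%@ → @@@@@rx~%@~%@~%@~%@~%@ → (answer).

@@@@@@rx~%@~%@~%@~%@~%@~%@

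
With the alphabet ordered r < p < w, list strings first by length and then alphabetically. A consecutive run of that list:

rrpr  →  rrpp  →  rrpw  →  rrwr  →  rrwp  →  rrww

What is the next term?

Find the rightmost character of rrww below w, bump it to the next letter, and reset everything to its right to r.

rprr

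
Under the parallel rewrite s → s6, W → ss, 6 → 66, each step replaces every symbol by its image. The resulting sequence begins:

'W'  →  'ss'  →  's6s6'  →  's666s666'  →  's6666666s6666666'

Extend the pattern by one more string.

Applying the rule to each of the 16 symbols of s6666666s6666666 gives the pieces s6 66 66 66 66 66 66 66 s6 66 66 66 66 66 66 66, which concatenate to the answer.

s666666666666666s666666666666666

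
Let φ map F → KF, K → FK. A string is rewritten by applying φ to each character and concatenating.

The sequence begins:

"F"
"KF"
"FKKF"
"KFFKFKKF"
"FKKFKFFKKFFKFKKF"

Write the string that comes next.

KFFKFKKFFKKFKFFKFKKFKFFKKFFKFKKF

Applying the rule to each of the 16 symbols of FKKFKFFKKFFKFKKF gives the pieces KF FK FK KF FK KF KF FK FK KF KF FK KF FK FK KF, which concatenate to the answer.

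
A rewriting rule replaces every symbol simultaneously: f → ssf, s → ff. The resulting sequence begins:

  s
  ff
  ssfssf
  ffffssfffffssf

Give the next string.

ssfssfssfssfffffssfssfssfssfssfffffssf

Applying the rule to each of the 14 symbols of ffffssfffffssf gives the pieces ssf ssf ssf ssf ff ff ssf ssf ssf ssf ssf ff ff ssf, which concatenate to the answer.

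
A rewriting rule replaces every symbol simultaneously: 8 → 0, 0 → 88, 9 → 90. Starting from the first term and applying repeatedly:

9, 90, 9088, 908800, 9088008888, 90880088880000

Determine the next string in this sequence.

Applying the rule to each of the 14 symbols of 90880088880000 gives the pieces 90 88 0 0 88 88 0 0 0 0 88 88 88 88, which concatenate to the answer.

9088008888000088888888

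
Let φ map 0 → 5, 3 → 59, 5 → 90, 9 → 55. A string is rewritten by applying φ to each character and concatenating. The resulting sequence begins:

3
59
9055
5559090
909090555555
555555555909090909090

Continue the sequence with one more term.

909090909090909090555555555555555555

Applying the rule to each of the 21 symbols of 555555555909090909090 gives the pieces 90 90 90 90 90 90 90 90 90 55 5 55 5 55 5 55 5 55 5 55 5, which concatenate to the answer.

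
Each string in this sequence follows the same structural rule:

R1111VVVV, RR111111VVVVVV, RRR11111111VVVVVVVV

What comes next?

Reading off run lengths: R runs 1, 2, 3; 1 runs 4, 6, 8; V runs 4, 6, 8 — each is linear in n, where the shown terms are n = 2, 3, 4.
At n = 5 the blocks have lengths 4, 10, 10.

RRRR1111111111VVVVVVVVVV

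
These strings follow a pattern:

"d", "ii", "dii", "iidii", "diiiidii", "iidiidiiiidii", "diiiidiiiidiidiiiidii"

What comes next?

iidiidiiiidiidiiiidiiiidiidiiiidii

From term 3 onward, concatenate the second-to-last term with the last: d·ii = dii, ii·dii = iidii, …
Continuing: iidiidiiiidii · diiiidiiiidiidiiiidii gives term 8.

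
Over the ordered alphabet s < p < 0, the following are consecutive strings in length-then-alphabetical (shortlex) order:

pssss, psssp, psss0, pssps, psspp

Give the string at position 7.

Stepping forward 2 times from psspp: psspp → pssp0, then the target.

pss0s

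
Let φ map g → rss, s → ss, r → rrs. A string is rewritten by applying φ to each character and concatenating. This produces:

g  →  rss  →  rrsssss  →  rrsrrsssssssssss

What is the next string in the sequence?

φ(rrsrrsssssssssss) expands symbol-by-symbol to rrs rrs ss rrs rrs ss ss ss ss ss ss ss ss ss ss ss; joining the 16 pieces gives the next term.

rrsrrsssrrsrrsssssssssssssssssssssss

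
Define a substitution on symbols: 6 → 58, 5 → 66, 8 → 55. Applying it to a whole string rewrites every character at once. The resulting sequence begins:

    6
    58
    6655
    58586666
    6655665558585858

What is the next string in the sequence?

58586666585866666655665566556655

φ(6655665558585858) expands symbol-by-symbol to 58 58 66 66 58 58 66 66 66 55 66 55 66 55 66 55; joining the 16 pieces gives the next term.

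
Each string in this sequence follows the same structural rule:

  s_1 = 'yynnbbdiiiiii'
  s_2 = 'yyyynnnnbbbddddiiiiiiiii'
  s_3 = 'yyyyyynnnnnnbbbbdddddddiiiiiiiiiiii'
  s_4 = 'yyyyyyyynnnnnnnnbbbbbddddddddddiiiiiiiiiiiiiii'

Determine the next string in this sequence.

yyyyyyyyyynnnnnnnnnnbbbbbbdddddddddddddiiiiiiiiiiiiiiiiii

Each string has the form y^{2n} n^{2n} b^{n+1} d^{3n-2} i^{3n+3} (n = 1, 2, …).
For the next term, n = 5, so the run lengths are 10, 10, 6, 13, 18.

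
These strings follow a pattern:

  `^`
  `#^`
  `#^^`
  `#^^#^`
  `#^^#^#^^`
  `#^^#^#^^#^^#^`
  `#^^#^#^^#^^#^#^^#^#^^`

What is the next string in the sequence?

#^^#^#^^#^^#^#^^#^#^^#^^#^#^^#^^#^

Each term (from the third on) is the previous term followed by the one before it: term 3 = #^·^ = #^^.
So term 8 is #^^#^#^^#^^#^#^^#^#^^·#^^#^#^^#^^#^.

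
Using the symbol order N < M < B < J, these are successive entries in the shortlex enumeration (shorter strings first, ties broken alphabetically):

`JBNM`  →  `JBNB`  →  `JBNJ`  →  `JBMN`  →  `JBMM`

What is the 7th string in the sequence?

Stepping forward 2 times from JBMM: JBMM → JBMB, then the target.

JBMJ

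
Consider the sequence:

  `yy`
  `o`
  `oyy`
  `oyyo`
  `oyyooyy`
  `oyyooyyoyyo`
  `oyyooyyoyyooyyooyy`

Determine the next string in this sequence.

oyyooyyoyyooyyooyyoyyooyyoyyo

From term 3 onward, concatenate the last term with the second-to-last: o·yy = oyy, oyy·o = oyyo, …
Continuing: oyyooyyoyyooyyooyy · oyyooyyoyyo gives term 8.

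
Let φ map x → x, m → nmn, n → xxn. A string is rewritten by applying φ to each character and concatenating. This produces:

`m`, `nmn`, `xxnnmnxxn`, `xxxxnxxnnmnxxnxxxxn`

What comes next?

Replace each of the 19 characters of xxxxnxxnnmnxxnxxxxn in place — x x x x xxn x x xxn xxn nmn xxn x x xxn x x x x xxn — and concatenate.

xxxxxxnxxxxnxxnnmnxxnxxxxnxxxxxxn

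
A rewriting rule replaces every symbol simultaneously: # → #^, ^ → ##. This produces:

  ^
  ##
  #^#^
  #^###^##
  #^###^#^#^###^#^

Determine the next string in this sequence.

Rewriting the 16 symbols of #^###^#^#^###^#^ one by one yields #^ ## #^ #^ #^ ## #^ ## #^ ## #^ #^ #^ ## #^ ##; concatenated:

#^###^#^#^###^###^###^#^#^###^##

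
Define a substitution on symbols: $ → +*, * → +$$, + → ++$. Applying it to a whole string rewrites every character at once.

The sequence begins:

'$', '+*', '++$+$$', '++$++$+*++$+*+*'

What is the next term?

++$++$+*++$++$+*++$+$$++$++$+*++$+$$++$+$$

Applying the rule to each of the 15 symbols of ++$++$+*++$+*+* gives the pieces ++$ ++$ +* ++$ ++$ +* ++$ +$$ ++$ ++$ +* ++$ +$$ ++$ +$$, which concatenate to the answer.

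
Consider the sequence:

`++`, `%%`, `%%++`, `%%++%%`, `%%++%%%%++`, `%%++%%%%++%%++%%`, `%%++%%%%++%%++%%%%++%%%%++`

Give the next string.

Each term (from the third on) is the previous term followed by the one before it: term 3 = %%·++ = %%++.
Continuing: %%++%%%%++%%++%%%%++%%%%++ · %%++%%%%++%%++%% gives term 8.

%%++%%%%++%%++%%%%++%%%%++%%++%%%%++%%++%%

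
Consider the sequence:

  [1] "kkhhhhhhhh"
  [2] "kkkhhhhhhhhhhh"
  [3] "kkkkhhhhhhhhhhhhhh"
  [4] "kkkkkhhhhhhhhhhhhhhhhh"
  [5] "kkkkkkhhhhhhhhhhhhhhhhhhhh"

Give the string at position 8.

Reading off run lengths: k runs 2, 3, 4, 5, 6; h runs 8, 11, 14, 17, 20 — each is linear in n, where the shown terms are n = 3, 4, 5, 6, 7.
Setting n = 10 gives 9, 29 characters in each block.

kkkkkkkkkhhhhhhhhhhhhhhhhhhhhhhhhhhhhh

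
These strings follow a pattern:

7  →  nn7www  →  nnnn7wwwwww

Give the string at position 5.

nnnnnnnn7wwwwwwwwwwww

Every step adds nn to the front and www to the end of the previous string.
From nnnn7wwwwww, 2 further steps: nnnn7wwwwww → nnnnnn7wwwwwwwww → (answer).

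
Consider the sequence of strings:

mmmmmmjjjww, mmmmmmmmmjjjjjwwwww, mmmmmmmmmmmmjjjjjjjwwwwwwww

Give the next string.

mmmmmmmmmmmmmmmjjjjjjjjjwwwwwwwwwww

Term n consists of 3n+3 m's, followed by 2n+1 j's, followed by 3n-1 w's (n = 1, 2, …).
For the next term, n = 4, so the run lengths are 15, 9, 11.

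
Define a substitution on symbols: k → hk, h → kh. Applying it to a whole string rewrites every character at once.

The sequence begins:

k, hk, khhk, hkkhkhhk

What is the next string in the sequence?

Apply φ to hkkhkhhk symbol by symbol: h→kh, k→hk, k→hk, h→kh, k→hk, h→kh, h→kh, k→hk; joined: kh hk hk kh hk kh kh hk.

khhkhkkhhkkhkhhk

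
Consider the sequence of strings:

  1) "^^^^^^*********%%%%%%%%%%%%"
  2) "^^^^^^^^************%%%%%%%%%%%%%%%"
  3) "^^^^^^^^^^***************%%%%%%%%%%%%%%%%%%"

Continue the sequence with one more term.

^^^^^^^^^^^^******************%%%%%%%%%%%%%%%%%%%%%

Each string has the form ^^{2n} *^{3n} %^{3n+3}, where the shown terms are n = 3, 4, 5.
Setting n = 6 gives 12, 18, 21 characters in each block.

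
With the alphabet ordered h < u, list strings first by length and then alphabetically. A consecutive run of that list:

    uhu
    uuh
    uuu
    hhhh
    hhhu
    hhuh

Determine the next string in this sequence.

hhuu

The successor of hhuh increments the rightmost position that isn't already u and resets every position after it to h.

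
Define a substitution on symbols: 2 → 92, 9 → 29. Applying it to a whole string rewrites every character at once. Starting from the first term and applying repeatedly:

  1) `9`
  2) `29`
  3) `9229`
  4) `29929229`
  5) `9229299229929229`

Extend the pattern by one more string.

29929229922929929229299229929229

Applying the rule to each of the 16 symbols of 9229299229929229 gives the pieces 29 92 92 29 92 29 29 92 92 29 29 92 29 92 92 29, which concatenate to the answer.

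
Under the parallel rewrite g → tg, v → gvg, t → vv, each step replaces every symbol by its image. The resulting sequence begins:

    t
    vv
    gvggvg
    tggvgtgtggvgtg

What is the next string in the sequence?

Applying the rule to each of the 14 symbols of tggvgtgtggvgtg gives the pieces vv tg tg gvg tg vv tg vv tg tg gvg tg vv tg, which concatenate to the answer.

vvtgtggvgtgvvtgvvtgtggvgtgvvtg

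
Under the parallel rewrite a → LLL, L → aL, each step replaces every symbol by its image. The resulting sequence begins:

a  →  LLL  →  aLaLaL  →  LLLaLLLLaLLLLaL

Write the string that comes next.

Applying the rule to each of the 15 symbols of LLLaLLLLaLLLLaL gives the pieces aL aL aL LLL aL aL aL aL LLL aL aL aL aL LLL aL, which concatenate to the answer.

aLaLaLLLLaLaLaLaLLLLaLaLaLaLLLLaL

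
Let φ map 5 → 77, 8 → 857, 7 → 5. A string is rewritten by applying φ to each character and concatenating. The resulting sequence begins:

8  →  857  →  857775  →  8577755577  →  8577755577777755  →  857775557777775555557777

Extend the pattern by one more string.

φ(857775557777775555557777) expands symbol-by-symbol to 857 77 5 5 5 77 77 77 5 5 5 5 5 5 77 77 77 77 77 77 5 5 5 5; joining the 24 pieces gives the next term.

857775557777775555557777777777775555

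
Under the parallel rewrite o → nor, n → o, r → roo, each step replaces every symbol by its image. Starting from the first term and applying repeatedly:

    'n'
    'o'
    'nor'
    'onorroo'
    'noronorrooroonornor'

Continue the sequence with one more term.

φ(noronorrooroonornor) expands symbol-by-symbol to o nor roo nor o nor roo roo nor nor roo nor nor o nor roo o nor roo; joining the 19 pieces gives the next term.

onorroonoronorrooroonornorroonornoronorrooonorroo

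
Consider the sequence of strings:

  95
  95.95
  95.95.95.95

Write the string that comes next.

Every step duplicates the string with '.' between the halves.
So the next term is two copies of 95.95.95.95 with '.' between the halves.

95.95.95.95.95.95.95.95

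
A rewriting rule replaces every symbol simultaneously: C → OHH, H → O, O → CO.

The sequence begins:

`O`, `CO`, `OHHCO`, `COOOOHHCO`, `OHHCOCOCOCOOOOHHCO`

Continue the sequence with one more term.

Rewriting the 18 symbols of OHHCOCOCOCOOOOHHCO one by one yields CO O O OHH CO OHH CO OHH CO OHH CO CO CO CO O O OHH CO; concatenated:

COOOOHHCOOHHCOOHHCOOHHCOCOCOCOOOOHHCO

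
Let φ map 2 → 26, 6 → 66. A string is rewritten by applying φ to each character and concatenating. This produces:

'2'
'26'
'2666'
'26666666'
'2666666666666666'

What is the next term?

26666666666666666666666666666666

Replace each of the 16 characters of 2666666666666666 in place — 26 66 66 66 66 66 66 66 66 66 66 66 66 66 66 66 — and concatenate.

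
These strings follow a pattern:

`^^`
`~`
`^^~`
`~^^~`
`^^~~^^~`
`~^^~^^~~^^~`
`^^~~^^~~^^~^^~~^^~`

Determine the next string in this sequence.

~^^~^^~~^^~^^~~^^~~^^~^^~~^^~

From term 3 onward, concatenate the second-to-last term with the last: ^^·~ = ^^~, ~·^^~ = ~^^~, …
Continuing: ~^^~^^~~^^~ · ^^~~^^~~^^~^^~~^^~ gives term 8.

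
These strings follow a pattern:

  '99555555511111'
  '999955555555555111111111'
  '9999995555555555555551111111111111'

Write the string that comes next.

The n-th term is 2n 9's then 4n+3 5's then 4n+1 1's (n = 1, 2, …).
At n = 4 the blocks have lengths 8, 19, 17.

99999999555555555555555555511111111111111111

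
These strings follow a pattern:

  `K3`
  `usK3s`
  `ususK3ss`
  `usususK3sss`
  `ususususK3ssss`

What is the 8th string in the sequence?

Every step adds us to the front and s to the end of the previous string.
From ususususK3ssss, 3 further steps: ususususK3ssss → usususususK3sssss → ususususususK3ssssss → (answer).

usususususususK3sssssss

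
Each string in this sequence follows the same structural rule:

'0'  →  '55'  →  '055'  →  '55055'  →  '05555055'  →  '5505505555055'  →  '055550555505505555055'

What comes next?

5505505555055055550555505505555055

Each term (from the third on) is the two preceding terms concatenated in order: term 3 = 0·55 = 055.
The next term joins 5505505555055 and 055550555505505555055.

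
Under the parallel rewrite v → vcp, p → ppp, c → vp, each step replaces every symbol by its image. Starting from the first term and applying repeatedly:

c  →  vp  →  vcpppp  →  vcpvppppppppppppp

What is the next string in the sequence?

φ(vcpvppppppppppppp) expands symbol-by-symbol to vcp vp ppp vcp ppp ppp ppp ppp ppp ppp ppp ppp ppp ppp ppp ppp ppp; joining the 17 pieces gives the next term.

vcpvppppvcpppppppppppppppppppppppppppppppppppppppp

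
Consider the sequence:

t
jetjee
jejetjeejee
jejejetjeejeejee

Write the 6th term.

Each term wraps the previous one in je on the left and jee on the right.
From jejejetjeejeejee, 2 further steps: jejejetjeejeejee → jejejejetjeejeejeejee → (answer).

jejejejejetjeejeejeejeejee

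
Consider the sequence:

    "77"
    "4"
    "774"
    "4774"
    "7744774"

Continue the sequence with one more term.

47747744774

From term 3 onward, concatenate the second-to-last term with the last: 77·4 = 774, 4·774 = 4774, …
Continuing: 4774 · 7744774 gives term 6.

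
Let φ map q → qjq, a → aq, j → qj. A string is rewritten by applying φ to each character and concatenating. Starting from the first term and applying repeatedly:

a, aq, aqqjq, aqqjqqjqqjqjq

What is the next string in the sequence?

aqqjqqjqqjqjqqjqqjqjqqjqqjqjqqjqjq

Applying the rule to each of the 13 symbols of aqqjqqjqqjqjq gives the pieces aq qjq qjq qj qjq qjq qj qjq qjq qj qjq qj qjq, which concatenate to the answer.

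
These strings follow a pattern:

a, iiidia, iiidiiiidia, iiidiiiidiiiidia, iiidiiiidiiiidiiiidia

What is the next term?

The strings grow by a fixed prefix iiidi each time.
Applying this once more to iiidiiiidiiiidiiiidia:

iiidiiiidiiiidiiiidiiiidia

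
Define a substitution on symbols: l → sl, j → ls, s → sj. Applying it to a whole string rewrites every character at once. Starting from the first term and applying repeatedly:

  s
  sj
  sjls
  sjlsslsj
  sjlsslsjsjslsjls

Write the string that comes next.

sjlsslsjsjslsjlssjlssjslsjlsslsj

Applying the rule to each of the 16 symbols of sjlsslsjsjslsjls gives the pieces sj ls sl sj sj sl sj ls sj ls sj sl sj ls sl sj, which concatenate to the answer.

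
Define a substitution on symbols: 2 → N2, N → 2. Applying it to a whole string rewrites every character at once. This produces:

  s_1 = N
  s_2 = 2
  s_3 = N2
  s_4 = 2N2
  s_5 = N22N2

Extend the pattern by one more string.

2N2N22N2

Rewriting each symbol of N22N2: N→2, 2→N2, 2→N2, N→2, 2→N2, which concatenates to 2 N2 N2 2 N2.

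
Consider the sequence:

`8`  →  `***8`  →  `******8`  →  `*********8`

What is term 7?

Every step adds *** at the front: s(k+1) = ***·s(k).
From *********8, 3 further steps: *********8 → ************8 → ***************8 → (answer).

******************8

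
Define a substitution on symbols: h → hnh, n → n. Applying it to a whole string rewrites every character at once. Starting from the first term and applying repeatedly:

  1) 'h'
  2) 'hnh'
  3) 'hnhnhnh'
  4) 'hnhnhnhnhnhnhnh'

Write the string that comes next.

Rewriting the 15 symbols of hnhnhnhnhnhnhnh one by one yields hnh n hnh n hnh n hnh n hnh n hnh n hnh n hnh; concatenated:

hnhnhnhnhnhnhnhnhnhnhnhnhnhnhnh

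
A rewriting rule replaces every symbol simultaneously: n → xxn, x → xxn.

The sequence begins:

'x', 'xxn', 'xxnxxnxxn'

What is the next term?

xxnxxnxxnxxnxxnxxnxxnxxnxxn

Rewriting each symbol of xxnxxnxxn: x→xxn, x→xxn, n→xxn, x→xxn, x→xxn, n→xxn, x→xxn, x→xxn, n→xxn, which concatenates to xxn xxn xxn xxn xxn xxn xxn xxn xxn.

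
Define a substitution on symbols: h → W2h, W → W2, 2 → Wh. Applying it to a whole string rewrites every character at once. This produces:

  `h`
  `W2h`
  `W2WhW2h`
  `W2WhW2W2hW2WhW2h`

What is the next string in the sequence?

W2WhW2W2hW2WhW2WhW2hW2WhW2W2hW2WhW2h

Replace each of the 16 characters of W2WhW2W2hW2WhW2h in place — W2 Wh W2 W2h W2 Wh W2 Wh W2h W2 Wh W2 W2h W2 Wh W2h — and concatenate.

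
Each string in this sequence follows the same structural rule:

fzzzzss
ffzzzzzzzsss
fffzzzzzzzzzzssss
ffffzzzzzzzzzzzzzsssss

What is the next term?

Each string has the form f^{n} z^{3n+1} s^{n+1} (n = 1, 2, …).
At n = 5 the blocks have lengths 5, 16, 6.

fffffzzzzzzzzzzzzzzzzssssss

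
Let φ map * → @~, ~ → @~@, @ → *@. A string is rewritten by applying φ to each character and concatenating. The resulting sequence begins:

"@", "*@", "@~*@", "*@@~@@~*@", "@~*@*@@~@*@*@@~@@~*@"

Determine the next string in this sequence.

*@@~@@~*@@~*@*@@~@*@@~*@@~*@*@@~@*@*@@~@@~*@

Applying the rule to each of the 20 symbols of @~*@*@@~@*@*@@~@@~*@ gives the pieces *@ @~@ @~ *@ @~ *@ *@ @~@ *@ @~ *@ @~ *@ *@ @~@ *@ *@ @~@ @~ *@, which concatenate to the answer.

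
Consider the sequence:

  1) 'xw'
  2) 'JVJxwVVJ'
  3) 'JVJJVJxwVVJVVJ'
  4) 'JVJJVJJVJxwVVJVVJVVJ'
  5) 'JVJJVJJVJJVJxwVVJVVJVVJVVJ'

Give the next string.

JVJJVJJVJJVJJVJxwVVJVVJVVJVVJVVJ

Every step adds JVJ to the front and VVJ to the end of the previous string.
One more step from JVJJVJJVJJVJxwVVJVVJVVJVVJ gives the answer.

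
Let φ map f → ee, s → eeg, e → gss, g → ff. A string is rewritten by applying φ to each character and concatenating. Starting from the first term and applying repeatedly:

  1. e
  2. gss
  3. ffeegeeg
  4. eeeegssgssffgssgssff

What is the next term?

Rewriting the 20 symbols of eeeegssgssffgssgssff one by one yields gss gss gss gss ff eeg eeg ff eeg eeg ee ee ff eeg eeg ff eeg eeg ee ee; concatenated:

gssgssgssgssffeegeegffeegeegeeeeffeegeegffeegeegeeee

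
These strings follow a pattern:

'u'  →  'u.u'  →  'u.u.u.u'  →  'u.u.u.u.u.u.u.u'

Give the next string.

u.u.u.u.u.u.u.u.u.u.u.u.u.u.u.u

Each string is two copies of the previous one joined by '.'.
So the next term is two copies of u.u.u.u.u.u.u.u with '.' between the halves.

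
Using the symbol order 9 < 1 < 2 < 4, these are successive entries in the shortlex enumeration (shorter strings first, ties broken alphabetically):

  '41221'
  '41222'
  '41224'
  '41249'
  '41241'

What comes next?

41242

The successor of 41241 increments the rightmost position that isn't already 4 and resets every position after it to 9.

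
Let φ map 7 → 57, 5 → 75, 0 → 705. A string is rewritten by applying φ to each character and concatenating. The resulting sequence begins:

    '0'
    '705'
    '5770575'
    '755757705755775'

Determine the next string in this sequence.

Rewriting the 15 symbols of 755757705755775 one by one yields 57 75 75 57 75 57 57 705 75 57 75 75 57 57 75; concatenated:

5775755775575770575577575575775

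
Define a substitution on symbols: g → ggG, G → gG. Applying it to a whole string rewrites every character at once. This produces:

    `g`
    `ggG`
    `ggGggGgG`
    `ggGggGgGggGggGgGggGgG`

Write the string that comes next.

ggGggGgGggGggGgGggGgGggGggGgGggGggGgGggGgGggGggGgGggGgG

Replace each of the 21 characters of ggGggGgGggGggGgGggGgG in place — ggG ggG gG ggG ggG gG ggG gG ggG ggG gG ggG ggG gG ggG gG ggG ggG gG ggG gG — and concatenate.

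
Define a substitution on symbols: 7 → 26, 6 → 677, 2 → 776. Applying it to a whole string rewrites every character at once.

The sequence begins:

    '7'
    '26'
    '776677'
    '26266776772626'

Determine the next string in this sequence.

Replace each of the 14 characters of 26266776772626 in place — 776 677 776 677 677 26 26 677 26 26 776 677 776 677 — and concatenate.

77667777667767726266772626776677776677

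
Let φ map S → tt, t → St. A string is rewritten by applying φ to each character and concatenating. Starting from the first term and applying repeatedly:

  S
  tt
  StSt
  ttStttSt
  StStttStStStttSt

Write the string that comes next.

ttStttStStStttStttStttStStStttSt

Replace each of the 16 characters of StStttStStStttSt in place — tt St tt St St St tt St tt St tt St St St tt St — and concatenate.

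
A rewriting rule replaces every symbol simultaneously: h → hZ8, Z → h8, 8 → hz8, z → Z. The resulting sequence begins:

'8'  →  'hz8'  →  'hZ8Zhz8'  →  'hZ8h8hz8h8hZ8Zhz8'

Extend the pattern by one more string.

Replace each of the 17 characters of hZ8h8hz8h8hZ8Zhz8 in place — hZ8 h8 hz8 hZ8 hz8 hZ8 Z hz8 hZ8 hz8 hZ8 h8 hz8 h8 hZ8 Z hz8 — and concatenate.

hZ8h8hz8hZ8hz8hZ8Zhz8hZ8hz8hZ8h8hz8h8hZ8Zhz8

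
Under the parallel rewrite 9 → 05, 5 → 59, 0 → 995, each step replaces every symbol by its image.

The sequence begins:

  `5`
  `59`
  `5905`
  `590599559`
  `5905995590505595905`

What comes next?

Replace each of the 19 characters of 5905995590505595905 in place — 59 05 995 59 05 05 59 59 05 995 59 995 59 59 05 59 05 995 59 — and concatenate.

590599559050559590599559995595905590599559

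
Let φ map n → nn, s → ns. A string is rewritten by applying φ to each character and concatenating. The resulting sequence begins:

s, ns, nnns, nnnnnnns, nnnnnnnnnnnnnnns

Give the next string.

Replace each of the 16 characters of nnnnnnnnnnnnnnns in place — nn nn nn nn nn nn nn nn nn nn nn nn nn nn nn ns — and concatenate.

nnnnnnnnnnnnnnnnnnnnnnnnnnnnnnns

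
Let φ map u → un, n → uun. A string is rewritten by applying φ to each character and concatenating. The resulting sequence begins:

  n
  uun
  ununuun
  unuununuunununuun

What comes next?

Rewriting the 17 symbols of unuununuunununuun one by one yields un uun un un uun un uun un un uun un uun un uun un un uun; concatenated:

unuunununuununuunununuununuununuunununuun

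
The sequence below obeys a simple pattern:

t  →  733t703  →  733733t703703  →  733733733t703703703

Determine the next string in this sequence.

Every step adds 733 to the front and 703 to the end of the previous string.
One more step from 733733733t703703703 gives the answer.

733733733733t703703703703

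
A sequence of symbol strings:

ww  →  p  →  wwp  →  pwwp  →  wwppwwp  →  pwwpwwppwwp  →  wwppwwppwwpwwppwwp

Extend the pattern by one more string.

pwwpwwppwwpwwppwwppwwpwwppwwp

From term 3 onward, concatenate the second-to-last term with the last: ww·p = wwp, p·wwp = pwwp, …
Continuing: pwwpwwppwwp · wwppwwppwwpwwppwwp gives term 8.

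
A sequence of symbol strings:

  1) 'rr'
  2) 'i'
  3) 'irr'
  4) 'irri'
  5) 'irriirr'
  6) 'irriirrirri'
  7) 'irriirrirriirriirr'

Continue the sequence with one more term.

Each term (from the third on) is the previous term followed by the one before it: term 3 = i·rr = irr.
Continuing: irriirrirriirriirr · irriirrirri gives term 8.

irriirrirriirriirrirriirrirri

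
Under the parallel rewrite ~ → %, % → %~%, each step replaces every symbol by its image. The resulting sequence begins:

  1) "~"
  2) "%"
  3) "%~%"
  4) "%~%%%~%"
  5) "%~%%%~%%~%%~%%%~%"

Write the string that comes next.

Rewriting the 17 symbols of %~%%%~%%~%%~%%%~% one by one yields %~% % %~% %~% %~% % %~% %~% % %~% %~% % %~% %~% %~% % %~%; concatenated:

%~%%%~%%~%%~%%%~%%~%%%~%%~%%%~%%~%%~%%%~%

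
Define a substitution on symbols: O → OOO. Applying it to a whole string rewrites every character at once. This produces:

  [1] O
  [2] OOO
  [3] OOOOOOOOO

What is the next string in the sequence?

OOOOOOOOOOOOOOOOOOOOOOOOOOO

Rewriting each symbol of OOOOOOOOO: O→OOO, O→OOO, O→OOO, O→OOO, O→OOO, O→OOO, O→OOO, O→OOO, O→OOO, which concatenates to OOO OOO OOO OOO OOO OOO OOO OOO OOO.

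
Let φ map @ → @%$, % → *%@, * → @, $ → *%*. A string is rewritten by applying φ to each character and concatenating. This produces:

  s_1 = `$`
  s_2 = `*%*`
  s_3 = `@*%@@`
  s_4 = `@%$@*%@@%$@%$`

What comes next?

Applying the rule to each of the 13 symbols of @%$@*%@@%$@%$ gives the pieces @%$ *%@ *%* @%$ @ *%@ @%$ @%$ *%@ *%* @%$ *%@ *%*, which concatenate to the answer.

@%$*%@*%*@%$@*%@@%$@%$*%@*%*@%$*%@*%*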